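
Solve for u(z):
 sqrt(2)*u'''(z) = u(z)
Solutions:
 u(z) = C3*exp(2^(5/6)*z/2) + (C1*sin(2^(5/6)*sqrt(3)*z/4) + C2*cos(2^(5/6)*sqrt(3)*z/4))*exp(-2^(5/6)*z/4)


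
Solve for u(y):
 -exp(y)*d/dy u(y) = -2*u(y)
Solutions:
 u(y) = C1*exp(-2*exp(-y))


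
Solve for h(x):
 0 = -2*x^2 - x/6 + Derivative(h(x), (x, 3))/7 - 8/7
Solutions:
 h(x) = C1 + C2*x + C3*x^2 + 7*x^5/30 + 7*x^4/144 + 4*x^3/3


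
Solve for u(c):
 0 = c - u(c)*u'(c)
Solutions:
 u(c) = -sqrt(C1 + c^2)
 u(c) = sqrt(C1 + c^2)


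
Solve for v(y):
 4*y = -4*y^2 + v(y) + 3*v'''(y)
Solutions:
 v(y) = C3*exp(-3^(2/3)*y/3) + 4*y^2 + 4*y + (C1*sin(3^(1/6)*y/2) + C2*cos(3^(1/6)*y/2))*exp(3^(2/3)*y/6)


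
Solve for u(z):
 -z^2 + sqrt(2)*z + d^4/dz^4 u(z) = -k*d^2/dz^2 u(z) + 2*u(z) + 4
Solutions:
 u(z) = C1*exp(-sqrt(2)*z*sqrt(-k - sqrt(k^2 + 8))/2) + C2*exp(sqrt(2)*z*sqrt(-k - sqrt(k^2 + 8))/2) + C3*exp(-sqrt(2)*z*sqrt(-k + sqrt(k^2 + 8))/2) + C4*exp(sqrt(2)*z*sqrt(-k + sqrt(k^2 + 8))/2) - k/2 - z^2/2 + sqrt(2)*z/2 - 2


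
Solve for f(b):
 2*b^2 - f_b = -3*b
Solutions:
 f(b) = C1 + 2*b^3/3 + 3*b^2/2


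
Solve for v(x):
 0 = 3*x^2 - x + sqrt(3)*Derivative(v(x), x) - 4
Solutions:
 v(x) = C1 - sqrt(3)*x^3/3 + sqrt(3)*x^2/6 + 4*sqrt(3)*x/3


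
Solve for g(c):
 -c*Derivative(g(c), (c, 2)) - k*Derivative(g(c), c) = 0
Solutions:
 g(c) = C1 + c^(1 - re(k))*(C2*sin(log(c)*Abs(im(k))) + C3*cos(log(c)*im(k)))


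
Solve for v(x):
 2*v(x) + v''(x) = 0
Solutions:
 v(x) = C1*sin(sqrt(2)*x) + C2*cos(sqrt(2)*x)


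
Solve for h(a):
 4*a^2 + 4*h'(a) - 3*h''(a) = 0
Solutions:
 h(a) = C1 + C2*exp(4*a/3) - a^3/3 - 3*a^2/4 - 9*a/8


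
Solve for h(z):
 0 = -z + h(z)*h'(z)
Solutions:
 h(z) = -sqrt(C1 + z^2)
 h(z) = sqrt(C1 + z^2)


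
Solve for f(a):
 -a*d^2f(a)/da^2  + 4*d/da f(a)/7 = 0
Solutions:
 f(a) = C1 + C2*a^(11/7)


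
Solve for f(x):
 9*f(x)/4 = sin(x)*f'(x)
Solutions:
 f(x) = C1*(cos(x) - 1)^(9/8)/(cos(x) + 1)^(9/8)


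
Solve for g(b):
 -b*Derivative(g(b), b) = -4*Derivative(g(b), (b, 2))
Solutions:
 g(b) = C1 + C2*erfi(sqrt(2)*b/4)


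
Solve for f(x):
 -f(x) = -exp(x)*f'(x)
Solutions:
 f(x) = C1*exp(-exp(-x))


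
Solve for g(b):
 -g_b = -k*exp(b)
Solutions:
 g(b) = C1 + k*exp(b)


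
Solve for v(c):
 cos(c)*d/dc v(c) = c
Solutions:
 v(c) = C1 + Integral(c/cos(c), c)


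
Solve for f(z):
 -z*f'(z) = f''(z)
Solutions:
 f(z) = C1 + C2*erf(sqrt(2)*z/2)


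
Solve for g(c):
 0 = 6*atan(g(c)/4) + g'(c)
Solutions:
 Integral(1/atan(_y/4), (_y, g(c))) = C1 - 6*c


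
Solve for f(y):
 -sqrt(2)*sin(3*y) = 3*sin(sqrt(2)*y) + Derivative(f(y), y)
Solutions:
 f(y) = C1 + sqrt(2)*cos(3*y)/3 + 3*sqrt(2)*cos(sqrt(2)*y)/2


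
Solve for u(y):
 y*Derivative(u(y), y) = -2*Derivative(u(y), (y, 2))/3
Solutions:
 u(y) = C1 + C2*erf(sqrt(3)*y/2)


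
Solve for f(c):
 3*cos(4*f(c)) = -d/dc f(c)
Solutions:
 f(c) = -asin((C1 + exp(24*c))/(C1 - exp(24*c)))/4 + pi/4
 f(c) = asin((C1 + exp(24*c))/(C1 - exp(24*c)))/4


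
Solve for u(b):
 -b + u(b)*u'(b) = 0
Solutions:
 u(b) = -sqrt(C1 + b^2)
 u(b) = sqrt(C1 + b^2)


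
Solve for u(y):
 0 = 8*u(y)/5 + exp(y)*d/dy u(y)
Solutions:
 u(y) = C1*exp(8*exp(-y)/5)


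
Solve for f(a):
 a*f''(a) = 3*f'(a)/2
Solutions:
 f(a) = C1 + C2*a^(5/2)


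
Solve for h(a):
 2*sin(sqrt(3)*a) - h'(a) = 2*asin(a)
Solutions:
 h(a) = C1 - 2*a*asin(a) - 2*sqrt(1 - a^2) - 2*sqrt(3)*cos(sqrt(3)*a)/3


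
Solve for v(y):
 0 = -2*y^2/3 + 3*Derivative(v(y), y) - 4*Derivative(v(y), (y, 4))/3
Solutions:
 v(y) = C1 + C4*exp(2^(1/3)*3^(2/3)*y/2) + 2*y^3/27 + (C2*sin(3*2^(1/3)*3^(1/6)*y/4) + C3*cos(3*2^(1/3)*3^(1/6)*y/4))*exp(-2^(1/3)*3^(2/3)*y/4)


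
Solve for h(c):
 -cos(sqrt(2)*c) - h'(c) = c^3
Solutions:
 h(c) = C1 - c^4/4 - sqrt(2)*sin(sqrt(2)*c)/2


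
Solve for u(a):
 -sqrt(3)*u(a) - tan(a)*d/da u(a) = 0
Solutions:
 u(a) = C1/sin(a)^(sqrt(3))


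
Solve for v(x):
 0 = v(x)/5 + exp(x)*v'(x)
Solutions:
 v(x) = C1*exp(exp(-x)/5)


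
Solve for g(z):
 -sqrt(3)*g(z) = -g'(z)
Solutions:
 g(z) = C1*exp(sqrt(3)*z)


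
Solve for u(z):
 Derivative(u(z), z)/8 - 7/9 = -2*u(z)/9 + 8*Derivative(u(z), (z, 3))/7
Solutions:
 u(z) = C1*exp(-21^(1/3)*z*(21^(1/3)/(5*sqrt(163) + 64)^(1/3) + (5*sqrt(163) + 64)^(1/3))/48)*sin(3^(1/6)*7^(1/3)*z*(-3^(2/3)*(5*sqrt(163) + 64)^(1/3) + 3*7^(1/3)/(5*sqrt(163) + 64)^(1/3))/48) + C2*exp(-21^(1/3)*z*(21^(1/3)/(5*sqrt(163) + 64)^(1/3) + (5*sqrt(163) + 64)^(1/3))/48)*cos(3^(1/6)*7^(1/3)*z*(-3^(2/3)*(5*sqrt(163) + 64)^(1/3) + 3*7^(1/3)/(5*sqrt(163) + 64)^(1/3))/48) + C3*exp(21^(1/3)*z*(21^(1/3)/(5*sqrt(163) + 64)^(1/3) + (5*sqrt(163) + 64)^(1/3))/24) + 7/2


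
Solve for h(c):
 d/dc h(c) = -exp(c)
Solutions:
 h(c) = C1 - exp(c)


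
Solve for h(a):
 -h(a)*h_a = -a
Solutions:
 h(a) = -sqrt(C1 + a^2)
 h(a) = sqrt(C1 + a^2)


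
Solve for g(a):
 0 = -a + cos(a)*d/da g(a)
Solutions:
 g(a) = C1 + Integral(a/cos(a), a)


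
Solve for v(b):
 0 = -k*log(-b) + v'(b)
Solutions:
 v(b) = C1 + b*k*log(-b) - b*k


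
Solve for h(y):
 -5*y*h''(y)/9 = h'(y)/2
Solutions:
 h(y) = C1 + C2*y^(1/10)


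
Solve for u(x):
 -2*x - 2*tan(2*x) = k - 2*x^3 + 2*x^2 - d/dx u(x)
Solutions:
 u(x) = C1 + k*x - x^4/2 + 2*x^3/3 + x^2 - log(cos(2*x))


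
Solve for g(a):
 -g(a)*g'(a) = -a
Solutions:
 g(a) = -sqrt(C1 + a^2)
 g(a) = sqrt(C1 + a^2)


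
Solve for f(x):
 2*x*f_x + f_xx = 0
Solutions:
 f(x) = C1 + C2*erf(x)


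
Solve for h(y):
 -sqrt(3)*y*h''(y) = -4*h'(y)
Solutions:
 h(y) = C1 + C2*y^(1 + 4*sqrt(3)/3)


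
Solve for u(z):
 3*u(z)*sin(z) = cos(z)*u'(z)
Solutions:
 u(z) = C1/cos(z)^3


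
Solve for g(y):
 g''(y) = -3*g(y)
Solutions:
 g(y) = C1*sin(sqrt(3)*y) + C2*cos(sqrt(3)*y)


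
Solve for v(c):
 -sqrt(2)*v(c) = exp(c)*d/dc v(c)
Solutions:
 v(c) = C1*exp(sqrt(2)*exp(-c))


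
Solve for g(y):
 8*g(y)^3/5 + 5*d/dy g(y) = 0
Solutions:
 g(y) = -5*sqrt(2)*sqrt(-1/(C1 - 8*y))/2
 g(y) = 5*sqrt(2)*sqrt(-1/(C1 - 8*y))/2


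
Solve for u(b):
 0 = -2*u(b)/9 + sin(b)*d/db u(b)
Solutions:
 u(b) = C1*(cos(b) - 1)^(1/9)/(cos(b) + 1)^(1/9)


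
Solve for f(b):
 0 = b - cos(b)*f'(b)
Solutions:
 f(b) = C1 + Integral(b/cos(b), b)


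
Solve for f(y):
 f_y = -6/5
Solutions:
 f(y) = C1 - 6*y/5


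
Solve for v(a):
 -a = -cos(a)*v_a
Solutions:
 v(a) = C1 + Integral(a/cos(a), a)


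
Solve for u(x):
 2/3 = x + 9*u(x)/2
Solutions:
 u(x) = 4/27 - 2*x/9


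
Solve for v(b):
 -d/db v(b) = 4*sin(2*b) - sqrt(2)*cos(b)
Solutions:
 v(b) = C1 + sqrt(2)*sin(b) + 2*cos(2*b)


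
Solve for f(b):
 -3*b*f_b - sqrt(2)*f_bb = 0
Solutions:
 f(b) = C1 + C2*erf(2^(1/4)*sqrt(3)*b/2)


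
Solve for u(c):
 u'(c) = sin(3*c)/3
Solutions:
 u(c) = C1 - cos(3*c)/9


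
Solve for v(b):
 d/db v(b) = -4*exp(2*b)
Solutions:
 v(b) = C1 - 2*exp(2*b)


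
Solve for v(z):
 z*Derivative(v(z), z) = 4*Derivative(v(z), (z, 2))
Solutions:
 v(z) = C1 + C2*erfi(sqrt(2)*z/4)


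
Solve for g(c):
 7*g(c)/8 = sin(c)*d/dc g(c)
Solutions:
 g(c) = C1*(cos(c) - 1)^(7/16)/(cos(c) + 1)^(7/16)


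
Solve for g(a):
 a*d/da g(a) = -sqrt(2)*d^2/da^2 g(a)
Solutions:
 g(a) = C1 + C2*erf(2^(1/4)*a/2)


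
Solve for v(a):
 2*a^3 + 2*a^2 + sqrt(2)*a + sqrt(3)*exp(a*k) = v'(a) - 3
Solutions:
 v(a) = C1 + a^4/2 + 2*a^3/3 + sqrt(2)*a^2/2 + 3*a + sqrt(3)*exp(a*k)/k


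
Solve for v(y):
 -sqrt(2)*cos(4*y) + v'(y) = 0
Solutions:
 v(y) = C1 + sqrt(2)*sin(4*y)/4


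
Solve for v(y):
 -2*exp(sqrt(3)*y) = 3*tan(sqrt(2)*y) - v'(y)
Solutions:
 v(y) = C1 + 2*sqrt(3)*exp(sqrt(3)*y)/3 - 3*sqrt(2)*log(cos(sqrt(2)*y))/2


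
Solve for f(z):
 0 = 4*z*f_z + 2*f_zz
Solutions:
 f(z) = C1 + C2*erf(z)


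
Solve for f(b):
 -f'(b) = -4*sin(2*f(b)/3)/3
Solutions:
 -4*b/3 + 3*log(cos(2*f(b)/3) - 1)/4 - 3*log(cos(2*f(b)/3) + 1)/4 = C1


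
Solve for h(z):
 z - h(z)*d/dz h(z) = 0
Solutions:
 h(z) = -sqrt(C1 + z^2)
 h(z) = sqrt(C1 + z^2)


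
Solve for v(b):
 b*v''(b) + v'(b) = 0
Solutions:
 v(b) = C1 + C2*log(b)


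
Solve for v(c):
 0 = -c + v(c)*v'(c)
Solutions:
 v(c) = -sqrt(C1 + c^2)
 v(c) = sqrt(C1 + c^2)


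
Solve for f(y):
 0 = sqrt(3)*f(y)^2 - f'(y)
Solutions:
 f(y) = -1/(C1 + sqrt(3)*y)


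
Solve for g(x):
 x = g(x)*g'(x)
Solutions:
 g(x) = -sqrt(C1 + x^2)
 g(x) = sqrt(C1 + x^2)


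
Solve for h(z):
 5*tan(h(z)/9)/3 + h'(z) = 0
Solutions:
 h(z) = -9*asin(C1*exp(-5*z/27)) + 9*pi
 h(z) = 9*asin(C1*exp(-5*z/27))


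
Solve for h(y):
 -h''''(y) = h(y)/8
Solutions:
 h(y) = (C1*sin(2^(3/4)*y/4) + C2*cos(2^(3/4)*y/4))*exp(-2^(3/4)*y/4) + (C3*sin(2^(3/4)*y/4) + C4*cos(2^(3/4)*y/4))*exp(2^(3/4)*y/4)


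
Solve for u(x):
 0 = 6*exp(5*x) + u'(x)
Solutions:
 u(x) = C1 - 6*exp(5*x)/5


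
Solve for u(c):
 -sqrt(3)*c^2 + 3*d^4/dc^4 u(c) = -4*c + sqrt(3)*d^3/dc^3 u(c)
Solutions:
 u(c) = C1 + C2*c + C3*c^2 + C4*exp(sqrt(3)*c/3) - c^5/60 - sqrt(3)*c^4/36 - c^3/3


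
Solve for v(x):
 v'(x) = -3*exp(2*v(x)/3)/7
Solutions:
 v(x) = 3*log(-sqrt(-1/(C1 - 3*x))) - 3*log(2) + 3*log(42)/2
 v(x) = 3*log(-1/(C1 - 3*x))/2 - 3*log(2) + 3*log(42)/2


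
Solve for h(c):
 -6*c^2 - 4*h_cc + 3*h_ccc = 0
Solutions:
 h(c) = C1 + C2*c + C3*exp(4*c/3) - c^4/8 - 3*c^3/8 - 27*c^2/32


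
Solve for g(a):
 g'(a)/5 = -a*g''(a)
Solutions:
 g(a) = C1 + C2*a^(4/5)


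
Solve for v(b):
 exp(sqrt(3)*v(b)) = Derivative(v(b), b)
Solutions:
 v(b) = sqrt(3)*(2*log(-1/(C1 + b)) - log(3))/6


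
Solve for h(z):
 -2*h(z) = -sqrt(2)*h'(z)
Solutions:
 h(z) = C1*exp(sqrt(2)*z)


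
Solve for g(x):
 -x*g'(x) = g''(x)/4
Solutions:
 g(x) = C1 + C2*erf(sqrt(2)*x)


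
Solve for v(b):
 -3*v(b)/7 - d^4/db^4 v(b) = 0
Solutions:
 v(b) = (C1*sin(sqrt(2)*3^(1/4)*7^(3/4)*b/14) + C2*cos(sqrt(2)*3^(1/4)*7^(3/4)*b/14))*exp(-sqrt(2)*3^(1/4)*7^(3/4)*b/14) + (C3*sin(sqrt(2)*3^(1/4)*7^(3/4)*b/14) + C4*cos(sqrt(2)*3^(1/4)*7^(3/4)*b/14))*exp(sqrt(2)*3^(1/4)*7^(3/4)*b/14)


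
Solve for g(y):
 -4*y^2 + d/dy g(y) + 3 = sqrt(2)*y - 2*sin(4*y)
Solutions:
 g(y) = C1 + 4*y^3/3 + sqrt(2)*y^2/2 - 3*y + cos(4*y)/2


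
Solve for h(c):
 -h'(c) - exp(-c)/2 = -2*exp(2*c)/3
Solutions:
 h(c) = C1 + exp(2*c)/3 + exp(-c)/2


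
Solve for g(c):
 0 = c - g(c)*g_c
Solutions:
 g(c) = -sqrt(C1 + c^2)
 g(c) = sqrt(C1 + c^2)


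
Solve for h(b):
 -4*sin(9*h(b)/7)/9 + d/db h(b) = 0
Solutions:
 -4*b/9 + 7*log(cos(9*h(b)/7) - 1)/18 - 7*log(cos(9*h(b)/7) + 1)/18 = C1


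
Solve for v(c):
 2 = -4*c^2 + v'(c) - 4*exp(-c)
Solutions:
 v(c) = C1 + 4*c^3/3 + 2*c - 4*exp(-c)


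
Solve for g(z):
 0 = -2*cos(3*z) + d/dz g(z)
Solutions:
 g(z) = C1 + 2*sin(3*z)/3


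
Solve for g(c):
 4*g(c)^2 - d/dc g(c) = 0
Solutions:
 g(c) = -1/(C1 + 4*c)


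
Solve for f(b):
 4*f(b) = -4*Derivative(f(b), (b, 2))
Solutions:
 f(b) = C1*sin(b) + C2*cos(b)


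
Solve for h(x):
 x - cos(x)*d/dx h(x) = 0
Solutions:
 h(x) = C1 + Integral(x/cos(x), x)


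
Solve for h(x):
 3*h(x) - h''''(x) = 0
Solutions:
 h(x) = C1*exp(-3^(1/4)*x) + C2*exp(3^(1/4)*x) + C3*sin(3^(1/4)*x) + C4*cos(3^(1/4)*x)


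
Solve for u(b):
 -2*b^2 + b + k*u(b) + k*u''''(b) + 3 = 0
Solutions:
 u(b) = C1*exp(-sqrt(2)*b*(1 - I)/2) + C2*exp(sqrt(2)*b*(1 - I)/2) + C3*exp(-sqrt(2)*b*(1 + I)/2) + C4*exp(sqrt(2)*b*(1 + I)/2) + 2*b^2/k - b/k - 3/k


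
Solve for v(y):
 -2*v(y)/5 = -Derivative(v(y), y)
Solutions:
 v(y) = C1*exp(2*y/5)


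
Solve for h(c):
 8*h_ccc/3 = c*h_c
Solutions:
 h(c) = C1 + Integral(C2*airyai(3^(1/3)*c/2) + C3*airybi(3^(1/3)*c/2), c)


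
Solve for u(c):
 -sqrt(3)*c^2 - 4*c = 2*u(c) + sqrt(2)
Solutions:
 u(c) = -sqrt(3)*c^2/2 - 2*c - sqrt(2)/2


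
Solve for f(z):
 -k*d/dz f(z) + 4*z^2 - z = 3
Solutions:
 f(z) = C1 + 4*z^3/(3*k) - z^2/(2*k) - 3*z/k


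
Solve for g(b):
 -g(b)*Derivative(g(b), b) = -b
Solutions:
 g(b) = -sqrt(C1 + b^2)
 g(b) = sqrt(C1 + b^2)


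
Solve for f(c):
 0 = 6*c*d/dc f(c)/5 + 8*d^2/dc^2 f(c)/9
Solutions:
 f(c) = C1 + C2*erf(3*sqrt(30)*c/20)


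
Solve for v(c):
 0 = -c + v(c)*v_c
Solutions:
 v(c) = -sqrt(C1 + c^2)
 v(c) = sqrt(C1 + c^2)


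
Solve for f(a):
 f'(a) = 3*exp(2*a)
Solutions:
 f(a) = C1 + 3*exp(2*a)/2


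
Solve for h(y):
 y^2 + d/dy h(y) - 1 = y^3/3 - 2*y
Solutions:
 h(y) = C1 + y^4/12 - y^3/3 - y^2 + y


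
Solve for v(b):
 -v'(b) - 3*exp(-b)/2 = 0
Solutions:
 v(b) = C1 + 3*exp(-b)/2


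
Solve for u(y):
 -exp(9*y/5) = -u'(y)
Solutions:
 u(y) = C1 + 5*exp(9*y/5)/9


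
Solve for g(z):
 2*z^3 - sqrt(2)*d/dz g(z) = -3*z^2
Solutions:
 g(z) = C1 + sqrt(2)*z^4/4 + sqrt(2)*z^3/2


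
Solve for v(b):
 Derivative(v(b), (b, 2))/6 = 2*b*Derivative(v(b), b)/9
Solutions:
 v(b) = C1 + C2*erfi(sqrt(6)*b/3)


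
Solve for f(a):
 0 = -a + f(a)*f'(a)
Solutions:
 f(a) = -sqrt(C1 + a^2)
 f(a) = sqrt(C1 + a^2)


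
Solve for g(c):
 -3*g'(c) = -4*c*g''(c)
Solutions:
 g(c) = C1 + C2*c^(7/4)


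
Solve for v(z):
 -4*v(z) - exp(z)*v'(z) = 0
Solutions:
 v(z) = C1*exp(4*exp(-z))


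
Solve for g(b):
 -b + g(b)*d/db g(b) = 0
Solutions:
 g(b) = -sqrt(C1 + b^2)
 g(b) = sqrt(C1 + b^2)


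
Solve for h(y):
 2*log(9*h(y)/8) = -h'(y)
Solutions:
 -Integral(1/(-log(_y) - 2*log(3) + 3*log(2)), (_y, h(y)))/2 = C1 - y


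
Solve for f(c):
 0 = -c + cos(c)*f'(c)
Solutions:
 f(c) = C1 + Integral(c/cos(c), c)


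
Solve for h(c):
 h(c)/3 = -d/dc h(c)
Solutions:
 h(c) = C1*exp(-c/3)


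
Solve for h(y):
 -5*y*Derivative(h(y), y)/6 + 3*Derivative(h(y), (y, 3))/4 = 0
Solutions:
 h(y) = C1 + Integral(C2*airyai(30^(1/3)*y/3) + C3*airybi(30^(1/3)*y/3), y)


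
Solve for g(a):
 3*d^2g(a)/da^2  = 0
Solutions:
 g(a) = C1 + C2*a


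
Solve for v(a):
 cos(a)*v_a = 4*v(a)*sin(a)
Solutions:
 v(a) = C1/cos(a)^4


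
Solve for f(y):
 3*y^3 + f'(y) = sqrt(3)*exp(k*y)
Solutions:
 f(y) = C1 - 3*y^4/4 + sqrt(3)*exp(k*y)/k


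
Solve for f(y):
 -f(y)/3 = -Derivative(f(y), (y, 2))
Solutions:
 f(y) = C1*exp(-sqrt(3)*y/3) + C2*exp(sqrt(3)*y/3)


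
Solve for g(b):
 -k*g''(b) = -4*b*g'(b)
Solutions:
 g(b) = C1 + C2*erf(sqrt(2)*b*sqrt(-1/k))/sqrt(-1/k)


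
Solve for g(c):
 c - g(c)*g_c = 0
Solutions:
 g(c) = -sqrt(C1 + c^2)
 g(c) = sqrt(C1 + c^2)


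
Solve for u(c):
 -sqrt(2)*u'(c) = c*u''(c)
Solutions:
 u(c) = C1 + C2*c^(1 - sqrt(2))


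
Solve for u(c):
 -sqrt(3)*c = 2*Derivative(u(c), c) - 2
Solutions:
 u(c) = C1 - sqrt(3)*c^2/4 + c


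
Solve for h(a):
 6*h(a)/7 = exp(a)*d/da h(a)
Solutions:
 h(a) = C1*exp(-6*exp(-a)/7)


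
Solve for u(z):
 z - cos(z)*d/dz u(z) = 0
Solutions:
 u(z) = C1 + Integral(z/cos(z), z)


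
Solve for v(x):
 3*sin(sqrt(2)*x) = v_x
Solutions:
 v(x) = C1 - 3*sqrt(2)*cos(sqrt(2)*x)/2


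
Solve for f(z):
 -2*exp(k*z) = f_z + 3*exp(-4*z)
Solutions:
 f(z) = C1 + 3*exp(-4*z)/4 - 2*exp(k*z)/k


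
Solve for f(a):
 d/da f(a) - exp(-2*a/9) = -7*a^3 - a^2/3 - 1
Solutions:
 f(a) = C1 - 7*a^4/4 - a^3/9 - a - 9*exp(-2*a/9)/2


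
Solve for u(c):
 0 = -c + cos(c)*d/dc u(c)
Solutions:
 u(c) = C1 + Integral(c/cos(c), c)


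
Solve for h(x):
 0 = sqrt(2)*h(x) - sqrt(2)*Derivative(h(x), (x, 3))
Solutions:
 h(x) = C3*exp(x) + (C1*sin(sqrt(3)*x/2) + C2*cos(sqrt(3)*x/2))*exp(-x/2)


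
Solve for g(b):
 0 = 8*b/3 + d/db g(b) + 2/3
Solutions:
 g(b) = C1 - 4*b^2/3 - 2*b/3


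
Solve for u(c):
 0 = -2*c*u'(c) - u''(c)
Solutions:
 u(c) = C1 + C2*erf(c)


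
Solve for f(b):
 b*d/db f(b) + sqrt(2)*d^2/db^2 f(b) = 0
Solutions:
 f(b) = C1 + C2*erf(2^(1/4)*b/2)


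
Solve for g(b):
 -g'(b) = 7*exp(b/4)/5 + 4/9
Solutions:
 g(b) = C1 - 4*b/9 - 28*exp(b/4)/5


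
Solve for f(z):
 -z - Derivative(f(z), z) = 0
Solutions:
 f(z) = C1 - z^2/2


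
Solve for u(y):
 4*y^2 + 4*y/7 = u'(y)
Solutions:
 u(y) = C1 + 4*y^3/3 + 2*y^2/7


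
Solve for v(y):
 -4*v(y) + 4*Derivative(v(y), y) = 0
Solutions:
 v(y) = C1*exp(y)


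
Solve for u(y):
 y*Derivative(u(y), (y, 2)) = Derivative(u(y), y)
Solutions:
 u(y) = C1 + C2*y^2


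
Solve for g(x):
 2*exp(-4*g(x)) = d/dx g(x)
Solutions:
 g(x) = log(-I*(C1 + 8*x)^(1/4))
 g(x) = log(I*(C1 + 8*x)^(1/4))
 g(x) = log(-(C1 + 8*x)^(1/4))
 g(x) = log(C1 + 8*x)/4


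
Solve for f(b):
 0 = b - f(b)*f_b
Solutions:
 f(b) = -sqrt(C1 + b^2)
 f(b) = sqrt(C1 + b^2)


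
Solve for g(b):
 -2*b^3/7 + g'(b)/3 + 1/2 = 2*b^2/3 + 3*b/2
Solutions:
 g(b) = C1 + 3*b^4/14 + 2*b^3/3 + 9*b^2/4 - 3*b/2


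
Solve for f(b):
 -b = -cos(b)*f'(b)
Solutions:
 f(b) = C1 + Integral(b/cos(b), b)


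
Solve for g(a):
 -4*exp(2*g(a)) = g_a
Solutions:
 g(a) = log(-sqrt(-1/(C1 - 4*a))) - log(2)/2
 g(a) = log(-1/(C1 - 4*a))/2 - log(2)/2


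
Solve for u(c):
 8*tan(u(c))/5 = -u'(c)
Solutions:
 u(c) = pi - asin(C1*exp(-8*c/5))
 u(c) = asin(C1*exp(-8*c/5))


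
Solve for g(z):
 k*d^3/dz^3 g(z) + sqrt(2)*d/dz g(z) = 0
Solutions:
 g(z) = C1 + C2*exp(-2^(1/4)*z*sqrt(-1/k)) + C3*exp(2^(1/4)*z*sqrt(-1/k))


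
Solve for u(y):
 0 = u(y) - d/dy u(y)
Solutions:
 u(y) = C1*exp(y)


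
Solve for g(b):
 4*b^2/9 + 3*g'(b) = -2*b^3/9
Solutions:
 g(b) = C1 - b^4/54 - 4*b^3/81


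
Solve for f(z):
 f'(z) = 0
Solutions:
 f(z) = C1


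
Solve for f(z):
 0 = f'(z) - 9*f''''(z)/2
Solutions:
 f(z) = C1 + C4*exp(6^(1/3)*z/3) + (C2*sin(2^(1/3)*3^(5/6)*z/6) + C3*cos(2^(1/3)*3^(5/6)*z/6))*exp(-6^(1/3)*z/6)


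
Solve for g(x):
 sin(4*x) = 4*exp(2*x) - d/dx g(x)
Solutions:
 g(x) = C1 + 2*exp(2*x) + cos(4*x)/4


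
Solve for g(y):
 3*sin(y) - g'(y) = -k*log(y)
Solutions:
 g(y) = C1 + k*y*(log(y) - 1) - 3*cos(y)


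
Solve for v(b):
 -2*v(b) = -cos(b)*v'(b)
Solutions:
 v(b) = C1*(sin(b) + 1)/(sin(b) - 1)


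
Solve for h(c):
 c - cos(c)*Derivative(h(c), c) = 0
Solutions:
 h(c) = C1 + Integral(c/cos(c), c)


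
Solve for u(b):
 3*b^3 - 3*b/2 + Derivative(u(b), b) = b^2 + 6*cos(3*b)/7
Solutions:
 u(b) = C1 - 3*b^4/4 + b^3/3 + 3*b^2/4 + 2*sin(3*b)/7


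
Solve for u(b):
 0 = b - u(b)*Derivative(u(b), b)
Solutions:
 u(b) = -sqrt(C1 + b^2)
 u(b) = sqrt(C1 + b^2)


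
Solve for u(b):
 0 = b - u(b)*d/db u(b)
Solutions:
 u(b) = -sqrt(C1 + b^2)
 u(b) = sqrt(C1 + b^2)


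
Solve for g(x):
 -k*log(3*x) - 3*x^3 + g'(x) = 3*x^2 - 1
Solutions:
 g(x) = C1 + k*x*log(x) - k*x + k*x*log(3) + 3*x^4/4 + x^3 - x


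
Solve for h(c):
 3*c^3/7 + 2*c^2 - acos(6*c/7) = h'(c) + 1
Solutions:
 h(c) = C1 + 3*c^4/28 + 2*c^3/3 - c*acos(6*c/7) - c + sqrt(49 - 36*c^2)/6


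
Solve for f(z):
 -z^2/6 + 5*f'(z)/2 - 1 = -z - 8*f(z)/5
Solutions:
 f(z) = C1*exp(-16*z/25) + 5*z^2/48 - 365*z/384 + 12965/6144


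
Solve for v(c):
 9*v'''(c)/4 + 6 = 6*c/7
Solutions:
 v(c) = C1 + C2*c + C3*c^2 + c^4/63 - 4*c^3/9


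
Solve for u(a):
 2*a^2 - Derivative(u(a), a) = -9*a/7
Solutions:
 u(a) = C1 + 2*a^3/3 + 9*a^2/14


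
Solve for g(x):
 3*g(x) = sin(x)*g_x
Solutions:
 g(x) = C1*(cos(x) - 1)^(3/2)/(cos(x) + 1)^(3/2)


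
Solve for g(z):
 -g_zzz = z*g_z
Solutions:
 g(z) = C1 + Integral(C2*airyai(-z) + C3*airybi(-z), z)


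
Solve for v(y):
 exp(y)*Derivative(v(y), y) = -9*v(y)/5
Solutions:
 v(y) = C1*exp(9*exp(-y)/5)


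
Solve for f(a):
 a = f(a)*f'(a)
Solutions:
 f(a) = -sqrt(C1 + a^2)
 f(a) = sqrt(C1 + a^2)


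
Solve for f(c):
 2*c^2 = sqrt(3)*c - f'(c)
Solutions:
 f(c) = C1 - 2*c^3/3 + sqrt(3)*c^2/2


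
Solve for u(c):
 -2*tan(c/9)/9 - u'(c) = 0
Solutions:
 u(c) = C1 + 2*log(cos(c/9))


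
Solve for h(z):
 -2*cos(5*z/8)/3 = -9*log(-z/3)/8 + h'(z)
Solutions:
 h(z) = C1 + 9*z*log(-z)/8 - 9*z*log(3)/8 - 9*z/8 - 16*sin(5*z/8)/15


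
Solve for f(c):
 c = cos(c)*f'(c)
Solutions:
 f(c) = C1 + Integral(c/cos(c), c)


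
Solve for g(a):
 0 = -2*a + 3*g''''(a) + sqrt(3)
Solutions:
 g(a) = C1 + C2*a + C3*a^2 + C4*a^3 + a^5/180 - sqrt(3)*a^4/72


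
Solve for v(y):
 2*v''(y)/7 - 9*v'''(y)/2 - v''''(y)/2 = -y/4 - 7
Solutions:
 v(y) = C1 + C2*y + C3*exp(y*(-63 + sqrt(4081))/14) + C4*exp(-y*(63 + sqrt(4081))/14) - 7*y^3/48 - 1225*y^2/64


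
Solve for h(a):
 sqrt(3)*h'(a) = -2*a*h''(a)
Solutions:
 h(a) = C1 + C2*a^(1 - sqrt(3)/2)


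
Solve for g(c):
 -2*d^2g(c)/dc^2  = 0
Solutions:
 g(c) = C1 + C2*c


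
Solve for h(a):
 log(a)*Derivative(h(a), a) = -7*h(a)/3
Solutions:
 h(a) = C1*exp(-7*li(a)/3)


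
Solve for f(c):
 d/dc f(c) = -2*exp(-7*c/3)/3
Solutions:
 f(c) = C1 + 2*exp(-7*c/3)/7


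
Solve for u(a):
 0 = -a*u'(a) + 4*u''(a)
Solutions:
 u(a) = C1 + C2*erfi(sqrt(2)*a/4)


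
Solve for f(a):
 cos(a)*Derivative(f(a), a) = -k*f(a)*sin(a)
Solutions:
 f(a) = C1*exp(k*log(cos(a)))


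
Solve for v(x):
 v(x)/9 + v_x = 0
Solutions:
 v(x) = C1*exp(-x/9)


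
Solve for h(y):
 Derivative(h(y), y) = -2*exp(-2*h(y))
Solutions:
 h(y) = log(-sqrt(C1 - 4*y))
 h(y) = log(C1 - 4*y)/2


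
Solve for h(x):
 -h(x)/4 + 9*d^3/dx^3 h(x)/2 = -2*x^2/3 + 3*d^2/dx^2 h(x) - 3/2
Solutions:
 h(x) = C1*exp(x*(-2^(1/3)*(9*sqrt(145) + 113)^(1/3) - 8*2^(2/3)/(9*sqrt(145) + 113)^(1/3) + 8)/36)*sin(2^(1/3)*sqrt(3)*x*(-(9*sqrt(145) + 113)^(1/3) + 8*2^(1/3)/(9*sqrt(145) + 113)^(1/3))/36) + C2*exp(x*(-2^(1/3)*(9*sqrt(145) + 113)^(1/3) - 8*2^(2/3)/(9*sqrt(145) + 113)^(1/3) + 8)/36)*cos(2^(1/3)*sqrt(3)*x*(-(9*sqrt(145) + 113)^(1/3) + 8*2^(1/3)/(9*sqrt(145) + 113)^(1/3))/36) + C3*exp(x*(8*2^(2/3)/(9*sqrt(145) + 113)^(1/3) + 4 + 2^(1/3)*(9*sqrt(145) + 113)^(1/3))/18) + 8*x^2/3 - 58


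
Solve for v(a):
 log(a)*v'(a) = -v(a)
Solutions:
 v(a) = C1*exp(-li(a))


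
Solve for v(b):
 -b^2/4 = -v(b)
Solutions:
 v(b) = b^2/4


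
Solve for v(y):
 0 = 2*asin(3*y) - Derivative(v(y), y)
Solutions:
 v(y) = C1 + 2*y*asin(3*y) + 2*sqrt(1 - 9*y^2)/3


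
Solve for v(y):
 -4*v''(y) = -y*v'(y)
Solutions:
 v(y) = C1 + C2*erfi(sqrt(2)*y/4)


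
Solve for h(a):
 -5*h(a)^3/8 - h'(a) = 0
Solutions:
 h(a) = -2*sqrt(-1/(C1 - 5*a))
 h(a) = 2*sqrt(-1/(C1 - 5*a))


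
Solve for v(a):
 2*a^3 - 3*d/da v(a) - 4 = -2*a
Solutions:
 v(a) = C1 + a^4/6 + a^2/3 - 4*a/3


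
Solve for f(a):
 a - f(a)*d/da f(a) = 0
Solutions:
 f(a) = -sqrt(C1 + a^2)
 f(a) = sqrt(C1 + a^2)


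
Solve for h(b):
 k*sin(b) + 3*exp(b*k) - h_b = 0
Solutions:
 h(b) = C1 - k*cos(b) + 3*exp(b*k)/k


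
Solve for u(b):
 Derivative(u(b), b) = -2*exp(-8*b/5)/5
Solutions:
 u(b) = C1 + exp(-8*b/5)/4


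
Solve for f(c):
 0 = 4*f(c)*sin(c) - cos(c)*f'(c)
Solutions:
 f(c) = C1/cos(c)^4


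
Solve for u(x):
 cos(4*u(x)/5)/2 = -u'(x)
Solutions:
 x/2 - 5*log(sin(4*u(x)/5) - 1)/8 + 5*log(sin(4*u(x)/5) + 1)/8 = C1


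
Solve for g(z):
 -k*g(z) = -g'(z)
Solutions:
 g(z) = C1*exp(k*z)


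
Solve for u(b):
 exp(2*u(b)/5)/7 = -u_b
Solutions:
 u(b) = 5*log(-sqrt(-1/(C1 - b))) - 5*log(2) + 5*log(70)/2
 u(b) = 5*log(-1/(C1 - b))/2 - 5*log(2) + 5*log(70)/2


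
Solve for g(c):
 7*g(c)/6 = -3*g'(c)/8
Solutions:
 g(c) = C1*exp(-28*c/9)


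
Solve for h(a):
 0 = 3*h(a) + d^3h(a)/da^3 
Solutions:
 h(a) = C3*exp(-3^(1/3)*a) + (C1*sin(3^(5/6)*a/2) + C2*cos(3^(5/6)*a/2))*exp(3^(1/3)*a/2)


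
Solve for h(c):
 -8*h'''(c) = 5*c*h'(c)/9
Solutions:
 h(c) = C1 + Integral(C2*airyai(-15^(1/3)*c/6) + C3*airybi(-15^(1/3)*c/6), c)


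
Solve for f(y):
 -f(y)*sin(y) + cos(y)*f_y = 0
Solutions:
 f(y) = C1/cos(y)


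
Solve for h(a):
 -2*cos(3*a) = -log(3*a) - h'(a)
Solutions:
 h(a) = C1 - a*log(a) - a*log(3) + a + 2*sin(3*a)/3


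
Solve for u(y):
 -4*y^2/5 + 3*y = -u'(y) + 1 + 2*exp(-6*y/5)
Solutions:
 u(y) = C1 + 4*y^3/15 - 3*y^2/2 + y - 5*exp(-6*y/5)/3


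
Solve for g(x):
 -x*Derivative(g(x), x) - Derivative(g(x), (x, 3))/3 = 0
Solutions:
 g(x) = C1 + Integral(C2*airyai(-3^(1/3)*x) + C3*airybi(-3^(1/3)*x), x)


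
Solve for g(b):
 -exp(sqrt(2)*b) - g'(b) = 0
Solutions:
 g(b) = C1 - sqrt(2)*exp(sqrt(2)*b)/2


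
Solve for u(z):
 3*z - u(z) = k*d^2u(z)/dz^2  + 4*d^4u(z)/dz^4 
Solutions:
 u(z) = C1*exp(-sqrt(2)*z*sqrt(-k - sqrt(k^2 - 16))/4) + C2*exp(sqrt(2)*z*sqrt(-k - sqrt(k^2 - 16))/4) + C3*exp(-sqrt(2)*z*sqrt(-k + sqrt(k^2 - 16))/4) + C4*exp(sqrt(2)*z*sqrt(-k + sqrt(k^2 - 16))/4) + 3*z


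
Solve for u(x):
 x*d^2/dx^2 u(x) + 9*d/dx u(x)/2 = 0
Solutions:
 u(x) = C1 + C2/x^(7/2)


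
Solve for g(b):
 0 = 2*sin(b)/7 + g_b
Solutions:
 g(b) = C1 + 2*cos(b)/7


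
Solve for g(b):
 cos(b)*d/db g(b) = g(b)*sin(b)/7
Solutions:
 g(b) = C1/cos(b)^(1/7)


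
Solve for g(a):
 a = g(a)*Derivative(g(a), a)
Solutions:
 g(a) = -sqrt(C1 + a^2)
 g(a) = sqrt(C1 + a^2)


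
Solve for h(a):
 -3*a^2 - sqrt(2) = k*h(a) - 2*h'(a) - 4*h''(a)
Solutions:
 h(a) = C1*exp(a*(sqrt(4*k + 1) - 1)/4) + C2*exp(-a*(sqrt(4*k + 1) + 1)/4) - 3*a^2/k - 12*a/k^2 - sqrt(2)/k - 24/k^2 - 24/k^3


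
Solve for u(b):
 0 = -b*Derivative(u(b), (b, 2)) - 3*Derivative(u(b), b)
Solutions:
 u(b) = C1 + C2/b^2


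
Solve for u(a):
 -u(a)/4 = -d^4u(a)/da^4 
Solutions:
 u(a) = C1*exp(-sqrt(2)*a/2) + C2*exp(sqrt(2)*a/2) + C3*sin(sqrt(2)*a/2) + C4*cos(sqrt(2)*a/2)


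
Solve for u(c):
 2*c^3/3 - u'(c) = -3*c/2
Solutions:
 u(c) = C1 + c^4/6 + 3*c^2/4


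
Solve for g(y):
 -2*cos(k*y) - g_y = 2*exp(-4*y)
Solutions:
 g(y) = C1 + exp(-4*y)/2 - 2*sin(k*y)/k


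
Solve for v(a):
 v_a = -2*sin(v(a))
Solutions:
 v(a) = -acos((-C1 - exp(4*a))/(C1 - exp(4*a))) + 2*pi
 v(a) = acos((-C1 - exp(4*a))/(C1 - exp(4*a)))


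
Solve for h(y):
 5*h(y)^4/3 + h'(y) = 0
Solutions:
 h(y) = (-1 - sqrt(3)*I)*(1/(C1 + 5*y))^(1/3)/2
 h(y) = (-1 + sqrt(3)*I)*(1/(C1 + 5*y))^(1/3)/2
 h(y) = (1/(C1 + 5*y))^(1/3)


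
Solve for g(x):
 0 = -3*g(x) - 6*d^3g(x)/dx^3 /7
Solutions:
 g(x) = C3*exp(-2^(2/3)*7^(1/3)*x/2) + (C1*sin(2^(2/3)*sqrt(3)*7^(1/3)*x/4) + C2*cos(2^(2/3)*sqrt(3)*7^(1/3)*x/4))*exp(2^(2/3)*7^(1/3)*x/4)


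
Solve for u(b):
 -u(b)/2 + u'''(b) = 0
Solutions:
 u(b) = C3*exp(2^(2/3)*b/2) + (C1*sin(2^(2/3)*sqrt(3)*b/4) + C2*cos(2^(2/3)*sqrt(3)*b/4))*exp(-2^(2/3)*b/4)


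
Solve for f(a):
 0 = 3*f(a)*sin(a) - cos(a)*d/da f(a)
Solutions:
 f(a) = C1/cos(a)^3


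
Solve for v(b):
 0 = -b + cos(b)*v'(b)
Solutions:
 v(b) = C1 + Integral(b/cos(b), b)


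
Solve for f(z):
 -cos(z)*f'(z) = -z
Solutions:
 f(z) = C1 + Integral(z/cos(z), z)


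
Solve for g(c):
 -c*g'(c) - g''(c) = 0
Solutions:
 g(c) = C1 + C2*erf(sqrt(2)*c/2)


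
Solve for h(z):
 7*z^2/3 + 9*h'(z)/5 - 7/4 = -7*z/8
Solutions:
 h(z) = C1 - 35*z^3/81 - 35*z^2/144 + 35*z/36


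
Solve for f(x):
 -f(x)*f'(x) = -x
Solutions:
 f(x) = -sqrt(C1 + x^2)
 f(x) = sqrt(C1 + x^2)


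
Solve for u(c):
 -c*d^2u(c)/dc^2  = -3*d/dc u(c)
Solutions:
 u(c) = C1 + C2*c^4


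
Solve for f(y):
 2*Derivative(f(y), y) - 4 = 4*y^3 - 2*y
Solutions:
 f(y) = C1 + y^4/2 - y^2/2 + 2*y


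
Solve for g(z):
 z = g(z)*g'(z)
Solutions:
 g(z) = -sqrt(C1 + z^2)
 g(z) = sqrt(C1 + z^2)


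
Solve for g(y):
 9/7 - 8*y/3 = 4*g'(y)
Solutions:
 g(y) = C1 - y^2/3 + 9*y/28


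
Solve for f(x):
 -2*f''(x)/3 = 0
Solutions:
 f(x) = C1 + C2*x


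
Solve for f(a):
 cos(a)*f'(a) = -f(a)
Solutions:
 f(a) = C1*sqrt(sin(a) - 1)/sqrt(sin(a) + 1)


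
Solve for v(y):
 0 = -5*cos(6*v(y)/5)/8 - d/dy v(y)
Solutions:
 5*y/8 - 5*log(sin(6*v(y)/5) - 1)/12 + 5*log(sin(6*v(y)/5) + 1)/12 = C1


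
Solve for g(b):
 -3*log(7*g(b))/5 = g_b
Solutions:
 5*Integral(1/(log(_y) + log(7)), (_y, g(b)))/3 = C1 - b


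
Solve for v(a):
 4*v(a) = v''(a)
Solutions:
 v(a) = C1*exp(-2*a) + C2*exp(2*a)


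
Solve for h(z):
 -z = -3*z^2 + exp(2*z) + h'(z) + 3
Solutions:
 h(z) = C1 + z^3 - z^2/2 - 3*z - exp(2*z)/2


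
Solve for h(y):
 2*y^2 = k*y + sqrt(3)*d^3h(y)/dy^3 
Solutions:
 h(y) = C1 + C2*y + C3*y^2 - sqrt(3)*k*y^4/72 + sqrt(3)*y^5/90


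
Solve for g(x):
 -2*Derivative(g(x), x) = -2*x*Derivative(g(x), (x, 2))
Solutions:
 g(x) = C1 + C2*x^2


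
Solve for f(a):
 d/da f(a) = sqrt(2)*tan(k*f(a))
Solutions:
 f(a) = Piecewise((-asin(exp(C1*k + sqrt(2)*a*k))/k + pi/k, Ne(k, 0)), (nan, True))
 f(a) = Piecewise((asin(exp(C1*k + sqrt(2)*a*k))/k, Ne(k, 0)), (nan, True))


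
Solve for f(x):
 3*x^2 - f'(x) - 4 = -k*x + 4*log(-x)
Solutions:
 f(x) = C1 + k*x^2/2 + x^3 - 4*x*log(-x)


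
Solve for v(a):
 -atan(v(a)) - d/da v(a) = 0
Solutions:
 Integral(1/atan(_y), (_y, v(a))) = C1 - a


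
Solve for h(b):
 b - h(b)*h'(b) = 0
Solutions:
 h(b) = -sqrt(C1 + b^2)
 h(b) = sqrt(C1 + b^2)


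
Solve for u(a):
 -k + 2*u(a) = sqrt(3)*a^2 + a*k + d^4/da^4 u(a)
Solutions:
 u(a) = C1*exp(-2^(1/4)*a) + C2*exp(2^(1/4)*a) + C3*sin(2^(1/4)*a) + C4*cos(2^(1/4)*a) + sqrt(3)*a^2/2 + a*k/2 + k/2


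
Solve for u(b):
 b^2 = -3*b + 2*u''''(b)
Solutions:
 u(b) = C1 + C2*b + C3*b^2 + C4*b^3 + b^6/720 + b^5/80


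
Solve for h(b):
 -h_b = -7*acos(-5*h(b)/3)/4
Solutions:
 Integral(1/acos(-5*_y/3), (_y, h(b))) = C1 + 7*b/4


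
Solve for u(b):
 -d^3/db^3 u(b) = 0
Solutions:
 u(b) = C1 + C2*b + C3*b^2


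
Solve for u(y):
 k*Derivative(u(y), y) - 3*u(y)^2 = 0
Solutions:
 u(y) = -k/(C1*k + 3*y)


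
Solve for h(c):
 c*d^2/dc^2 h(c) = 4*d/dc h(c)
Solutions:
 h(c) = C1 + C2*c^5


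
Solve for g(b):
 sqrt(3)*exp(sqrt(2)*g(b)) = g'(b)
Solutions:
 g(b) = sqrt(2)*(2*log(-1/(C1 + sqrt(3)*b)) - log(2))/4


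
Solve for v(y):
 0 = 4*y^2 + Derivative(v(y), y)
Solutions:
 v(y) = C1 - 4*y^3/3


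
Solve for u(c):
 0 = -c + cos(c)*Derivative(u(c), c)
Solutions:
 u(c) = C1 + Integral(c/cos(c), c)


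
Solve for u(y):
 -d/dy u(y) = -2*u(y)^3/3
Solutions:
 u(y) = -sqrt(6)*sqrt(-1/(C1 + 2*y))/2
 u(y) = sqrt(6)*sqrt(-1/(C1 + 2*y))/2


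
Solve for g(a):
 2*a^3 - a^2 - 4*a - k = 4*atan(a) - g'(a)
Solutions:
 g(a) = C1 - a^4/2 + a^3/3 + 2*a^2 + a*k + 4*a*atan(a) - 2*log(a^2 + 1)


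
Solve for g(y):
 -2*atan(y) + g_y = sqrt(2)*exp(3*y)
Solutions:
 g(y) = C1 + 2*y*atan(y) + sqrt(2)*exp(3*y)/3 - log(y^2 + 1)


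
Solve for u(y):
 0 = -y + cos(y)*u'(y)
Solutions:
 u(y) = C1 + Integral(y/cos(y), y)


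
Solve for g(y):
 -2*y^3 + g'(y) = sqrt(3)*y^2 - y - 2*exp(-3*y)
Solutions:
 g(y) = C1 + y^4/2 + sqrt(3)*y^3/3 - y^2/2 + 2*exp(-3*y)/3


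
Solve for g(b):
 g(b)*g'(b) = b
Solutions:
 g(b) = -sqrt(C1 + b^2)
 g(b) = sqrt(C1 + b^2)


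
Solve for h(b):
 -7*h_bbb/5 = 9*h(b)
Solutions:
 h(b) = C3*exp(b*(-45^(1/3)*7^(2/3) + 3*21^(2/3)*5^(1/3))/28)*sin(3*3^(1/6)*5^(1/3)*7^(2/3)*b/14) + C4*exp(b*(-45^(1/3)*7^(2/3) + 3*21^(2/3)*5^(1/3))/28)*cos(3*3^(1/6)*5^(1/3)*7^(2/3)*b/14) + C5*exp(-b*(45^(1/3)*7^(2/3) + 3*21^(2/3)*5^(1/3))/28) + (C1*sin(3*3^(1/6)*5^(1/3)*7^(2/3)*b/14) + C2*cos(3*3^(1/6)*5^(1/3)*7^(2/3)*b/14))*exp(45^(1/3)*7^(2/3)*b/14)


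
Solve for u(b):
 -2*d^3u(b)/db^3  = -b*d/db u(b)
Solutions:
 u(b) = C1 + Integral(C2*airyai(2^(2/3)*b/2) + C3*airybi(2^(2/3)*b/2), b)


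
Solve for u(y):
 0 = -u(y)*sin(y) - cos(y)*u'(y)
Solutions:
 u(y) = C1*cos(y)


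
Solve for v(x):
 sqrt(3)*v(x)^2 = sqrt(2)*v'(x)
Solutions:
 v(x) = -2/(C1 + sqrt(6)*x)


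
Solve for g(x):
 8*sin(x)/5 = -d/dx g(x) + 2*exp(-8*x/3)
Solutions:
 g(x) = C1 + 8*cos(x)/5 - 3*exp(-8*x/3)/4


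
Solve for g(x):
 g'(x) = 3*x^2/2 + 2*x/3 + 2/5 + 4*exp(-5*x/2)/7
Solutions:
 g(x) = C1 + x^3/2 + x^2/3 + 2*x/5 - 8*exp(-5*x/2)/35


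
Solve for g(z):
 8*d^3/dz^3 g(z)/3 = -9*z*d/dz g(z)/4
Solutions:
 g(z) = C1 + Integral(C2*airyai(-3*2^(1/3)*z/4) + C3*airybi(-3*2^(1/3)*z/4), z)


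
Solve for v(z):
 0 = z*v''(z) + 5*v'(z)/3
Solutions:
 v(z) = C1 + C2/z^(2/3)


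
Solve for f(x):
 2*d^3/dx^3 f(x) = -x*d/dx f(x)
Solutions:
 f(x) = C1 + Integral(C2*airyai(-2^(2/3)*x/2) + C3*airybi(-2^(2/3)*x/2), x)


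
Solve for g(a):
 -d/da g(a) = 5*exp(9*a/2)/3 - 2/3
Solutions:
 g(a) = C1 + 2*a/3 - 10*exp(9*a/2)/27


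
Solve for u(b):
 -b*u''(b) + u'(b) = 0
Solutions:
 u(b) = C1 + C2*b^2


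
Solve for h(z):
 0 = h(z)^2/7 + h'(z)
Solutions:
 h(z) = 7/(C1 + z)


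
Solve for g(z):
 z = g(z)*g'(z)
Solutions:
 g(z) = -sqrt(C1 + z^2)
 g(z) = sqrt(C1 + z^2)


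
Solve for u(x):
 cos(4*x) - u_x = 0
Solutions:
 u(x) = C1 + sin(4*x)/4


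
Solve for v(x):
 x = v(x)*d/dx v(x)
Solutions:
 v(x) = -sqrt(C1 + x^2)
 v(x) = sqrt(C1 + x^2)


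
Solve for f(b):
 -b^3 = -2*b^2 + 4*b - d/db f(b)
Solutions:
 f(b) = C1 + b^4/4 - 2*b^3/3 + 2*b^2


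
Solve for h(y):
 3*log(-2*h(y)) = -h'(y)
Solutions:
 Integral(1/(log(-_y) + log(2)), (_y, h(y)))/3 = C1 - y


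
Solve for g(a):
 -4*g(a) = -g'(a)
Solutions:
 g(a) = C1*exp(4*a)


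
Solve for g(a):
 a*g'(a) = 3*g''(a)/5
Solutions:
 g(a) = C1 + C2*erfi(sqrt(30)*a/6)


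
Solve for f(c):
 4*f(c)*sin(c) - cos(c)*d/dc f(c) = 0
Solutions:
 f(c) = C1/cos(c)^4


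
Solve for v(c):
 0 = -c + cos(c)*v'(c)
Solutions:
 v(c) = C1 + Integral(c/cos(c), c)


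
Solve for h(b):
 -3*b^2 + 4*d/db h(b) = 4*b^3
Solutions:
 h(b) = C1 + b^4/4 + b^3/4


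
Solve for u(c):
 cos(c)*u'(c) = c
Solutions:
 u(c) = C1 + Integral(c/cos(c), c)


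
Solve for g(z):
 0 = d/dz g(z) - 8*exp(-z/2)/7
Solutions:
 g(z) = C1 - 16*exp(-z/2)/7


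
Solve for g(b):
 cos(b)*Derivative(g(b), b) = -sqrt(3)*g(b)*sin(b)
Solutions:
 g(b) = C1*cos(b)^(sqrt(3))


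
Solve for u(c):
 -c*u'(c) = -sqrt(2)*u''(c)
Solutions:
 u(c) = C1 + C2*erfi(2^(1/4)*c/2)


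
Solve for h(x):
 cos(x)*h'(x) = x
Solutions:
 h(x) = C1 + Integral(x/cos(x), x)


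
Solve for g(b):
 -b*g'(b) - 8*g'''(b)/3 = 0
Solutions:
 g(b) = C1 + Integral(C2*airyai(-3^(1/3)*b/2) + C3*airybi(-3^(1/3)*b/2), b)


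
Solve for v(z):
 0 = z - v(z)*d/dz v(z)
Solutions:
 v(z) = -sqrt(C1 + z^2)
 v(z) = sqrt(C1 + z^2)


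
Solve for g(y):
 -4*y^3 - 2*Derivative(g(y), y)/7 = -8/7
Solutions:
 g(y) = C1 - 7*y^4/2 + 4*y


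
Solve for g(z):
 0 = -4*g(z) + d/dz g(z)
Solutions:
 g(z) = C1*exp(4*z)


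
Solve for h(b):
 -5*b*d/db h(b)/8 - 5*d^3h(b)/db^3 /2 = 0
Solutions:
 h(b) = C1 + Integral(C2*airyai(-2^(1/3)*b/2) + C3*airybi(-2^(1/3)*b/2), b)


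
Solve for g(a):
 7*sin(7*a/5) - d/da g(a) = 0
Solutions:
 g(a) = C1 - 5*cos(7*a/5)


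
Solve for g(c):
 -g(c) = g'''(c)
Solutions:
 g(c) = C3*exp(-c) + (C1*sin(sqrt(3)*c/2) + C2*cos(sqrt(3)*c/2))*exp(c/2)


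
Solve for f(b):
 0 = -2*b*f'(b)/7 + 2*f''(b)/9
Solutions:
 f(b) = C1 + C2*erfi(3*sqrt(14)*b/14)


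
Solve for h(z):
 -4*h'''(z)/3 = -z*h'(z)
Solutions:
 h(z) = C1 + Integral(C2*airyai(6^(1/3)*z/2) + C3*airybi(6^(1/3)*z/2), z)


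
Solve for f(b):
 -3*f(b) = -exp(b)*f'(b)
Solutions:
 f(b) = C1*exp(-3*exp(-b))


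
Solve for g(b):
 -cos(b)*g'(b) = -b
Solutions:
 g(b) = C1 + Integral(b/cos(b), b)


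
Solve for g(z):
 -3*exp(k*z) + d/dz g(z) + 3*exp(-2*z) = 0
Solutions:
 g(z) = C1 + 3*exp(-2*z)/2 + 3*exp(k*z)/k


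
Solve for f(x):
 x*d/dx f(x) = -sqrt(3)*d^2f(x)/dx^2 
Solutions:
 f(x) = C1 + C2*erf(sqrt(2)*3^(3/4)*x/6)


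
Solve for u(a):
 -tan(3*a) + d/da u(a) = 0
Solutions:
 u(a) = C1 - log(cos(3*a))/3


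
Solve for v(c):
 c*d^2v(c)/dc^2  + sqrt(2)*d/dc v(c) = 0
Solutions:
 v(c) = C1 + C2*c^(1 - sqrt(2))


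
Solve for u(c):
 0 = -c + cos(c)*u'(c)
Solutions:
 u(c) = C1 + Integral(c/cos(c), c)


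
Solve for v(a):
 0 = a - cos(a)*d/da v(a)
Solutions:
 v(a) = C1 + Integral(a/cos(a), a)


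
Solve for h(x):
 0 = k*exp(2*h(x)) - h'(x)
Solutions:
 h(x) = log(-sqrt(-1/(C1 + k*x))) - log(2)/2
 h(x) = log(-1/(C1 + k*x))/2 - log(2)/2


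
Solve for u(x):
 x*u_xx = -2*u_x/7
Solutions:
 u(x) = C1 + C2*x^(5/7)


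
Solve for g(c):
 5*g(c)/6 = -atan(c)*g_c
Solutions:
 g(c) = C1*exp(-5*Integral(1/atan(c), c)/6)


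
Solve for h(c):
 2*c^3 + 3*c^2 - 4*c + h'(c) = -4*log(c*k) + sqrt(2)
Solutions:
 h(c) = C1 - c^4/2 - c^3 + 2*c^2 - 4*c*log(c*k) + c*(sqrt(2) + 4)


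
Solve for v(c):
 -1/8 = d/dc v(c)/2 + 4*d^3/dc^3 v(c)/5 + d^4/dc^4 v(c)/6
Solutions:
 v(c) = C1 + C2*exp(c*(-32 + 128*2^(1/3)/(5*sqrt(36345) + 1399)^(1/3) + 2^(2/3)*(5*sqrt(36345) + 1399)^(1/3))/20)*sin(2^(1/3)*sqrt(3)*c*(-2^(1/3)*(5*sqrt(36345) + 1399)^(1/3) + 128/(5*sqrt(36345) + 1399)^(1/3))/20) + C3*exp(c*(-32 + 128*2^(1/3)/(5*sqrt(36345) + 1399)^(1/3) + 2^(2/3)*(5*sqrt(36345) + 1399)^(1/3))/20)*cos(2^(1/3)*sqrt(3)*c*(-2^(1/3)*(5*sqrt(36345) + 1399)^(1/3) + 128/(5*sqrt(36345) + 1399)^(1/3))/20) + C4*exp(-c*(128*2^(1/3)/(5*sqrt(36345) + 1399)^(1/3) + 16 + 2^(2/3)*(5*sqrt(36345) + 1399)^(1/3))/10) - c/4


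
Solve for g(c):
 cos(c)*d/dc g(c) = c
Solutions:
 g(c) = C1 + Integral(c/cos(c), c)


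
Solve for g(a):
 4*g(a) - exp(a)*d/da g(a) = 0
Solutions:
 g(a) = C1*exp(-4*exp(-a))


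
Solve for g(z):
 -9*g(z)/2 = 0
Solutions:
 g(z) = 0


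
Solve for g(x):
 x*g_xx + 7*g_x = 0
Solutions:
 g(x) = C1 + C2/x^6


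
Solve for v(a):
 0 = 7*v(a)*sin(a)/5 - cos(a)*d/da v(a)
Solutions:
 v(a) = C1/cos(a)^(7/5)


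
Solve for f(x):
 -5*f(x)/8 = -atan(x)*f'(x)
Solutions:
 f(x) = C1*exp(5*Integral(1/atan(x), x)/8)


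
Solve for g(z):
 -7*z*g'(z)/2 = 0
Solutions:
 g(z) = C1


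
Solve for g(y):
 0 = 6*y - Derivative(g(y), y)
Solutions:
 g(y) = C1 + 3*y^2


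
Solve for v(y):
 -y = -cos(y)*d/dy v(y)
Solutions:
 v(y) = C1 + Integral(y/cos(y), y)


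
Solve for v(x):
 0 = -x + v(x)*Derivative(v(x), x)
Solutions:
 v(x) = -sqrt(C1 + x^2)
 v(x) = sqrt(C1 + x^2)


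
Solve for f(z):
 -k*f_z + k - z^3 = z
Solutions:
 f(z) = C1 + z - z^4/(4*k) - z^2/(2*k)


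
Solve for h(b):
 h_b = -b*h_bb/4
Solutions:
 h(b) = C1 + C2/b^3


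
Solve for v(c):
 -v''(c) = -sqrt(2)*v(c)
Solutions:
 v(c) = C1*exp(-2^(1/4)*c) + C2*exp(2^(1/4)*c)


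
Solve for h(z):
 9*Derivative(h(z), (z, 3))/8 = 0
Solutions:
 h(z) = C1 + C2*z + C3*z^2


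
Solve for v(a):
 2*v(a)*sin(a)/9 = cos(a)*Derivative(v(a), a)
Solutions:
 v(a) = C1/cos(a)^(2/9)


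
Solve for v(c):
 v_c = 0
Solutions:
 v(c) = C1


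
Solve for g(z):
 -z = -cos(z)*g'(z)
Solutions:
 g(z) = C1 + Integral(z/cos(z), z)


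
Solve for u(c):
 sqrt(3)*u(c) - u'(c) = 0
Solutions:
 u(c) = C1*exp(sqrt(3)*c)


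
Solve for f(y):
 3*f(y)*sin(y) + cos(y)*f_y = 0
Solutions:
 f(y) = C1*cos(y)^3


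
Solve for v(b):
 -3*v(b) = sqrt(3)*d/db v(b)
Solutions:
 v(b) = C1*exp(-sqrt(3)*b)


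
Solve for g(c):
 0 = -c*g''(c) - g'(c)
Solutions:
 g(c) = C1 + C2*log(c)


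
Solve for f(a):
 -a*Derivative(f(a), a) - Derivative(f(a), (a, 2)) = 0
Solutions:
 f(a) = C1 + C2*erf(sqrt(2)*a/2)


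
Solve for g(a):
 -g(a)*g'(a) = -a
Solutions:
 g(a) = -sqrt(C1 + a^2)
 g(a) = sqrt(C1 + a^2)


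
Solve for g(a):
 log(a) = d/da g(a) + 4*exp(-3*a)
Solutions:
 g(a) = C1 + a*log(a) - a + 4*exp(-3*a)/3


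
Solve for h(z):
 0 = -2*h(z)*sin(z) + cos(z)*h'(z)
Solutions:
 h(z) = C1/cos(z)^2
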